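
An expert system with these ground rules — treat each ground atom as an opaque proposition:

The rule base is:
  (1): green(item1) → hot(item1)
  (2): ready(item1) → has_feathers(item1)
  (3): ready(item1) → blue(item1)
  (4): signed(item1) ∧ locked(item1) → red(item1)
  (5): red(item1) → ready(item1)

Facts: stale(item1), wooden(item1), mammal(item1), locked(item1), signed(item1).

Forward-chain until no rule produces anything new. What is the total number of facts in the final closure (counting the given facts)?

9

Round 1: (4) [signed(item1) ∧ locked(item1) → red(item1)]. New: red(item1).
Round 2: (5) [red(item1) → ready(item1)]. New: ready(item1).
Round 3: (2) [ready(item1) → has_feathers(item1)]; (3) [ready(item1) → blue(item1)]. New: has_feathers(item1), blue(item1).
Closure: {blue(item1), has_feathers(item1), locked(item1), mammal(item1), ready(item1), red(item1), signed(item1), stale(item1), wooden(item1)} — 9 facts.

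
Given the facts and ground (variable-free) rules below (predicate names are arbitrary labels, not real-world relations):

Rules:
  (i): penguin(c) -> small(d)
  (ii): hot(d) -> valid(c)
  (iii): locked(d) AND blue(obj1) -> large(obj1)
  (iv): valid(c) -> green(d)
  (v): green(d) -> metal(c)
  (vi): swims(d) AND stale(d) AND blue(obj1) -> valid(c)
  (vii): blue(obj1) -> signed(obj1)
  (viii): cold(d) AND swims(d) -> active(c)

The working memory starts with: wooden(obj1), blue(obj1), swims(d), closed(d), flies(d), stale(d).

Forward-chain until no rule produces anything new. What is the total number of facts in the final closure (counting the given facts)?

10

[1] (vi) [swims(d) AND stale(d) AND blue(obj1) -> valid(c)]; (vii) [blue(obj1) -> signed(obj1)]. ⇒ new: valid(c), signed(obj1).
[2] (iv) [valid(c) -> green(d)]. ⇒ new: green(d).
[3] (v) [green(d) -> metal(c)]. ⇒ new: metal(c).
Closure: {blue(obj1), closed(d), flies(d), green(d), metal(c), signed(obj1), stale(d), swims(d), valid(c), wooden(obj1)} — 10 facts.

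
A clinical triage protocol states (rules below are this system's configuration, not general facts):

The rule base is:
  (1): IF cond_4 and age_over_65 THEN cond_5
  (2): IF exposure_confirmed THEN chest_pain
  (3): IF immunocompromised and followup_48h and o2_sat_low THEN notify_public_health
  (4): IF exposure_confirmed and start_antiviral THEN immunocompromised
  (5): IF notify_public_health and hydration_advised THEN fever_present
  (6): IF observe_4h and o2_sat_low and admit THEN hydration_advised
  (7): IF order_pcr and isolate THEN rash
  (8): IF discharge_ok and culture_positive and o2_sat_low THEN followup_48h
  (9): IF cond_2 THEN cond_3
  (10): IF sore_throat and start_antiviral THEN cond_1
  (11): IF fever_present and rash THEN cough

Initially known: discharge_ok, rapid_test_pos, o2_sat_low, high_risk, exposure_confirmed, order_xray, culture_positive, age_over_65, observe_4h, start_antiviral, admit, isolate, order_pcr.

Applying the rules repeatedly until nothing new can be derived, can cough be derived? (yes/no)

Round 1 — (2), (4), (6), (7), (8), derive chest_pain, immunocompromised, hydration_advised, rash, followup_48h.
Round 2 — (3), derive notify_public_health.
Round 3 — (5), derive fever_present.
Round 4 — (11), derive cough.
cough appears in round 4, so it is derivable.

yes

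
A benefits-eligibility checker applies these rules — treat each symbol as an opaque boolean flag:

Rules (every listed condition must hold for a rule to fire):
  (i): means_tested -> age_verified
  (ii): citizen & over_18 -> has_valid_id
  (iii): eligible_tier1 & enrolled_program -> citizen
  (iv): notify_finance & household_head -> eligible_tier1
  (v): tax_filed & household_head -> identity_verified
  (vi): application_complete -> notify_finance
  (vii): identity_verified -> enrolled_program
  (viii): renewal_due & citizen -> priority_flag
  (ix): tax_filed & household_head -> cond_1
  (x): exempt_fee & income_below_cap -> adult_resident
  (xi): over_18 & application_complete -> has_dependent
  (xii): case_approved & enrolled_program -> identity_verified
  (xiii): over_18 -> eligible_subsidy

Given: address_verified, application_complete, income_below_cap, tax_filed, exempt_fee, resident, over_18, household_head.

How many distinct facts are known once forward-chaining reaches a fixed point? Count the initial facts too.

18

[1] (v) [tax_filed & household_head -> identity_verified]; (vi) [application_complete -> notify_finance]; (ix) [tax_filed & household_head -> cond_1]; (x) [exempt_fee & income_below_cap -> adult_resident]; (xi) [over_18 & application_complete -> has_dependent]; (xiii) [over_18 -> eligible_subsidy]. ⇒ new: identity_verified, notify_finance, cond_1, adult_resident, has_dependent, eligible_subsidy.
[2] (iv) [notify_finance & household_head -> eligible_tier1]; (vii) [identity_verified -> enrolled_program]. ⇒ new: eligible_tier1, enrolled_program.
[3] (iii) [eligible_tier1 & enrolled_program -> citizen]. ⇒ new: citizen.
[4] (ii) [citizen & over_18 -> has_valid_id]. ⇒ new: has_valid_id.
Closure: {address_verified, adult_resident, application_complete, citizen, cond_1, eligible_subsidy, eligible_tier1, enrolled_program, exempt_fee, has_dependent, has_valid_id, household_head, identity_verified, income_below_cap, notify_finance, over_18, resident, tax_filed} — 18 facts.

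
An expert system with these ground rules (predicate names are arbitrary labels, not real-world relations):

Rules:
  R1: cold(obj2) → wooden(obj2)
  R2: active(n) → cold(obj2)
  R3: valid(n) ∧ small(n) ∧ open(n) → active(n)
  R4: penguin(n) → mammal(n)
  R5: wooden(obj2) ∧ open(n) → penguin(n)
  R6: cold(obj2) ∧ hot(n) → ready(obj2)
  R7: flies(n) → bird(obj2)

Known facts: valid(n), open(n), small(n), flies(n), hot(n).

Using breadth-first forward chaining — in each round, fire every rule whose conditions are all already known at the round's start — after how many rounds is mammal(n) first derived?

5

Round 1 fires R3, R7, giving active(n), bird(obj2).
Round 2 fires R2, giving cold(obj2).
Round 3 fires R1, R6, giving wooden(obj2), ready(obj2).
Round 4 fires R5, giving penguin(n).
Round 5 fires R4, giving mammal(n).
mammal(n) first appears in round 5.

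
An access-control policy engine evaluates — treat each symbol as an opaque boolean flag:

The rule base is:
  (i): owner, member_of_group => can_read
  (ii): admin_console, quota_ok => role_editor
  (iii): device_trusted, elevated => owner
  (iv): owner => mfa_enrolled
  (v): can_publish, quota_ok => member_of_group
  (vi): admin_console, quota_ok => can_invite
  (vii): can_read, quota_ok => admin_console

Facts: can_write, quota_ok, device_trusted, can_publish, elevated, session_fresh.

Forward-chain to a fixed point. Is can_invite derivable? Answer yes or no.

yes

Round 1: (iii) [device_trusted, elevated => owner]; (v) [can_publish, quota_ok => member_of_group]. New: owner, member_of_group.
Round 2: (i) [owner, member_of_group => can_read]; (iv) [owner => mfa_enrolled]. New: can_read, mfa_enrolled.
Round 3: (vii) [can_read, quota_ok => admin_console]. New: admin_console.
Round 4: (ii) [admin_console, quota_ok => role_editor]; (vi) [admin_console, quota_ok => can_invite]. New: role_editor, can_invite.
can_invite appears in round 4, so it is derivable.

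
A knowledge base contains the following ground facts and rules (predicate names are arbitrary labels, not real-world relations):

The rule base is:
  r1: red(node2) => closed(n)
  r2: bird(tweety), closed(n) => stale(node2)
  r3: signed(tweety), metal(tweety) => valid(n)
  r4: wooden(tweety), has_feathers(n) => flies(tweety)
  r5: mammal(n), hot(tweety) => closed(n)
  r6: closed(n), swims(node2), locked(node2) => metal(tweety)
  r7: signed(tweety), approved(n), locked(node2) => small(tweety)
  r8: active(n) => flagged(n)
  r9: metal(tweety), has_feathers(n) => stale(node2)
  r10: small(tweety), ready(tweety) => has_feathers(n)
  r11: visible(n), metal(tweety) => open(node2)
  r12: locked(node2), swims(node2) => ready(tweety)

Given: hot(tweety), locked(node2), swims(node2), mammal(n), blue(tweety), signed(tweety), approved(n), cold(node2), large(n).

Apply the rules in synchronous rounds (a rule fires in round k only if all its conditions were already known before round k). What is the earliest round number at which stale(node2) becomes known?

3

[1] r5 [mammal(n), hot(tweety) => closed(n)]; r7 [signed(tweety), approved(n), locked(node2) => small(tweety)]; r12 [locked(node2), swims(node2) => ready(tweety)]. ⇒ new: closed(n), small(tweety), ready(tweety).
[2] r6 [closed(n), swims(node2), locked(node2) => metal(tweety)]; r10 [small(tweety), ready(tweety) => has_feathers(n)]. ⇒ new: metal(tweety), has_feathers(n).
[3] r3 [signed(tweety), metal(tweety) => valid(n)]; r9 [metal(tweety), has_feathers(n) => stale(node2)]. ⇒ new: valid(n), stale(node2).
stale(node2) first appears in round 3.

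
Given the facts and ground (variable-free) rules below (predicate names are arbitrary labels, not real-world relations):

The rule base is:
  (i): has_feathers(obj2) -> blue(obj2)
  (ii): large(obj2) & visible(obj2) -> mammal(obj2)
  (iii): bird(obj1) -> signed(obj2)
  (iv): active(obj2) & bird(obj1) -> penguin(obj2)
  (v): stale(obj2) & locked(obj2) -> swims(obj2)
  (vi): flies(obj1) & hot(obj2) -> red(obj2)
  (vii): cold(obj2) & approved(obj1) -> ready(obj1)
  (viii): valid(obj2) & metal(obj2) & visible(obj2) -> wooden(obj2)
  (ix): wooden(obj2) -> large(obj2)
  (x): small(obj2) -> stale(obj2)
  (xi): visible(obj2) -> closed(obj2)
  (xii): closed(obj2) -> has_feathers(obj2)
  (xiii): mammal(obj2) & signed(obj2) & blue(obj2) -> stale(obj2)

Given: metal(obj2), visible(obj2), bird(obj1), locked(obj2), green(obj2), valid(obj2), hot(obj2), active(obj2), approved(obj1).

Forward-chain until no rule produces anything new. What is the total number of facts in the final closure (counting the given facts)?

19

Round 1 — (iii), (iv), (viii), (xi), derive signed(obj2), penguin(obj2), wooden(obj2), closed(obj2).
Round 2 — (ix), (xii), derive large(obj2), has_feathers(obj2).
Round 3 — (i), (ii), derive blue(obj2), mammal(obj2).
Round 4 — (xiii), derive stale(obj2).
Round 5 — (v), derive swims(obj2).
Closure: {active(obj2), approved(obj1), bird(obj1), blue(obj2), closed(obj2), green(obj2), has_feathers(obj2), hot(obj2), large(obj2), locked(obj2), mammal(obj2), metal(obj2), penguin(obj2), signed(obj2), stale(obj2), swims(obj2), valid(obj2), visible(obj2), wooden(obj2)} — 19 facts.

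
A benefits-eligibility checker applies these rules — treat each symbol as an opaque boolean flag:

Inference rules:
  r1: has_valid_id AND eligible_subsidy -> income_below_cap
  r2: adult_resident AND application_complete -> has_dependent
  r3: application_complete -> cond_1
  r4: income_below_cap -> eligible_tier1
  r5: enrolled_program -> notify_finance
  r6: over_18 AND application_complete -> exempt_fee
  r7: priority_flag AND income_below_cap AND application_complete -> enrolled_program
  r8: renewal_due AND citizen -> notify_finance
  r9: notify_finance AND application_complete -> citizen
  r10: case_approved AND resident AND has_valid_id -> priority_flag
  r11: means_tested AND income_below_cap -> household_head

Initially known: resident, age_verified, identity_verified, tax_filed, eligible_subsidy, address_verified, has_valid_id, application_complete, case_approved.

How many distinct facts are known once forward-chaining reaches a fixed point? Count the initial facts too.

16

Round 1 fires r1, r3, r10, giving income_below_cap, cond_1, priority_flag.
Round 2 fires r4, r7, giving eligible_tier1, enrolled_program.
Round 3 fires r5, giving notify_finance.
Round 4 fires r9, giving citizen.
Closure: {address_verified, age_verified, application_complete, case_approved, citizen, cond_1, eligible_subsidy, eligible_tier1, enrolled_program, has_valid_id, identity_verified, income_below_cap, notify_finance, priority_flag, resident, tax_filed} — 16 facts.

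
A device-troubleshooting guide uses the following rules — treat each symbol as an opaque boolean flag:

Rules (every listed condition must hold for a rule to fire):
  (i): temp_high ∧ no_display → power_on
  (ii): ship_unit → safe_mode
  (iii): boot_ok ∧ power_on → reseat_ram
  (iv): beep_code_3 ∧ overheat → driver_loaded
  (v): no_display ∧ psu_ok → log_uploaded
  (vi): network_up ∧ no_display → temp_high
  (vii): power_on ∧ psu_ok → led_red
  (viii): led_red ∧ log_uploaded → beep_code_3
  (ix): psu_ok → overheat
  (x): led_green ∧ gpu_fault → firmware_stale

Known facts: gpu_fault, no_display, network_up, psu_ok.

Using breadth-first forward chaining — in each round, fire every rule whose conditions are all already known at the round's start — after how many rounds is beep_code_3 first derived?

4

Round 1: (v) [no_display ∧ psu_ok → log_uploaded]; (vi) [network_up ∧ no_display → temp_high]; (ix) [psu_ok → overheat]. New: log_uploaded, temp_high, overheat.
Round 2: (i) [temp_high ∧ no_display → power_on]. New: power_on.
Round 3: (vii) [power_on ∧ psu_ok → led_red]. New: led_red.
Round 4: (viii) [led_red ∧ log_uploaded → beep_code_3]. New: beep_code_3.
beep_code_3 first appears in round 4.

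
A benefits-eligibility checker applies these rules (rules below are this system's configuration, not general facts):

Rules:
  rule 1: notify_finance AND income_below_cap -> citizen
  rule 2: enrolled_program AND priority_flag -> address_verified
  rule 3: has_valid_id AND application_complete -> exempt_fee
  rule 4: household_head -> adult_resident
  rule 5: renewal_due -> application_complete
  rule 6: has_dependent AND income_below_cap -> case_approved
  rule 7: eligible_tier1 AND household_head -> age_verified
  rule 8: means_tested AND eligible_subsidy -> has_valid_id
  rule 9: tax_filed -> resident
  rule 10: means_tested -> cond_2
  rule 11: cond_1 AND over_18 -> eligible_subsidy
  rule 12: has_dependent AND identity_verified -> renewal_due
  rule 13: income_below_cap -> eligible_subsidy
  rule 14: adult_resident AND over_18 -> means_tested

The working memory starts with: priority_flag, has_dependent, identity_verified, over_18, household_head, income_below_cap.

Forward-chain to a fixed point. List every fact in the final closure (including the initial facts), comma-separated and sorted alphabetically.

adult_resident, application_complete, case_approved, cond_2, eligible_subsidy, exempt_fee, has_dependent, has_valid_id, household_head, identity_verified, income_below_cap, means_tested, over_18, priority_flag, renewal_due

[1] rule 4 [household_head -> adult_resident]; rule 6 [has_dependent AND income_below_cap -> case_approved]; rule 12 [has_dependent AND identity_verified -> renewal_due]; rule 13 [income_below_cap -> eligible_subsidy]. ⇒ new: adult_resident, case_approved, renewal_due, eligible_subsidy.
[2] rule 5 [renewal_due -> application_complete]; rule 14 [adult_resident AND over_18 -> means_tested]. ⇒ new: application_complete, means_tested.
[3] rule 8 [means_tested AND eligible_subsidy -> has_valid_id]; rule 10 [means_tested -> cond_2]. ⇒ new: has_valid_id, cond_2.
[4] rule 3 [has_valid_id AND application_complete -> exempt_fee]. ⇒ new: exempt_fee.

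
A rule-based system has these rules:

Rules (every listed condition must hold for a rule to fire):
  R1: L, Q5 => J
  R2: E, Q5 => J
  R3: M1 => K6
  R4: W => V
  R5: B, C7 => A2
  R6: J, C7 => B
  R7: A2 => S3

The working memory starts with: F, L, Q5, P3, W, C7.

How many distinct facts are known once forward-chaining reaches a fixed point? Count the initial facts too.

11

Round 1: R1 [L, Q5 => J]; R4 [W => V]. Adds J, V.
Round 2: R6 [J, C7 => B]. Adds B.
Round 3: R5 [B, C7 => A2]. Adds A2.
Round 4: R7 [A2 => S3]. Adds S3.
Closure: {A2, B, C7, F, J, L, P3, Q5, S3, V, W} — 11 facts.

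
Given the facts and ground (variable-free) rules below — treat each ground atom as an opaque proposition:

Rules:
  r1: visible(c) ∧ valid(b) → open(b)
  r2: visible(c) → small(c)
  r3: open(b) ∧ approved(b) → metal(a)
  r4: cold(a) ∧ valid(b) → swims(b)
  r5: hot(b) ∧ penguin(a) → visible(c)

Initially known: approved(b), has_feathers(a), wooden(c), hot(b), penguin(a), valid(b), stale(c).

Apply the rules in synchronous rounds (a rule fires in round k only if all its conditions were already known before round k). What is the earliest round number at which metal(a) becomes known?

3

Round 1: r5 [hot(b) ∧ penguin(a) → visible(c)]. New: visible(c).
Round 2: r1 [visible(c) ∧ valid(b) → open(b)]; r2 [visible(c) → small(c)]. New: open(b), small(c).
Round 3: r3 [open(b) ∧ approved(b) → metal(a)]. New: metal(a).
metal(a) first appears in round 3.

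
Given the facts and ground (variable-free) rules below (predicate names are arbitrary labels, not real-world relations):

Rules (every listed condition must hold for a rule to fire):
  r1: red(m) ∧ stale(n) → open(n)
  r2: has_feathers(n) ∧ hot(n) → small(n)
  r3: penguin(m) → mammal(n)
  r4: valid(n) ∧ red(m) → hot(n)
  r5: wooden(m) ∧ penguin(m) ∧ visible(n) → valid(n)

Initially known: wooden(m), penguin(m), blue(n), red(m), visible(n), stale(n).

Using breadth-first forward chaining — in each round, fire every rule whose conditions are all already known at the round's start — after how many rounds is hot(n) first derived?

Round 1: r1 [red(m) ∧ stale(n) → open(n)]; r3 [penguin(m) → mammal(n)]; r5 [wooden(m) ∧ penguin(m) ∧ visible(n) → valid(n)]. New: open(n), mammal(n), valid(n).
Round 2: r4 [valid(n) ∧ red(m) → hot(n)]. New: hot(n).
hot(n) first appears in round 2.

2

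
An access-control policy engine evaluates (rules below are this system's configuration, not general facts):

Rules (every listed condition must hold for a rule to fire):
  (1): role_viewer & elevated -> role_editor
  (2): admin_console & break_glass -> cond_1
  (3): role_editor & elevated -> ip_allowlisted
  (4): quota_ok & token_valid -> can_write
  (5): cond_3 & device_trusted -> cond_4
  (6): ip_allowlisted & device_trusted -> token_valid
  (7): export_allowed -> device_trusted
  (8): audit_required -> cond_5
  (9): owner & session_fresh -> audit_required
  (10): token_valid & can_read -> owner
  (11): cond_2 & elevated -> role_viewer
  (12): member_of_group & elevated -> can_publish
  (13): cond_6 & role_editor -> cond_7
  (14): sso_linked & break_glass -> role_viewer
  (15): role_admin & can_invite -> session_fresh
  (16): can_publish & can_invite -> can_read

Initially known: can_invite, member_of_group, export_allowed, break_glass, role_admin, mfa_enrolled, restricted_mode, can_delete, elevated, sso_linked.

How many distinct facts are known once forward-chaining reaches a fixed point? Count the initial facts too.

Round 1 fires (7), (12), (14), (15), giving device_trusted, can_publish, role_viewer, session_fresh.
Round 2 fires (1), (16), giving role_editor, can_read.
Round 3 fires (3), giving ip_allowlisted.
Round 4 fires (6), giving token_valid.
Round 5 fires (10), giving owner.
Round 6 fires (9), giving audit_required.
Round 7 fires (8), giving cond_5.
Closure: {audit_required, break_glass, can_delete, can_invite, can_publish, can_read, cond_5, device_trusted, elevated, export_allowed, ip_allowlisted, member_of_group, mfa_enrolled, owner, restricted_mode, role_admin, role_editor, role_viewer, session_fresh, sso_linked, token_valid} — 21 facts.

21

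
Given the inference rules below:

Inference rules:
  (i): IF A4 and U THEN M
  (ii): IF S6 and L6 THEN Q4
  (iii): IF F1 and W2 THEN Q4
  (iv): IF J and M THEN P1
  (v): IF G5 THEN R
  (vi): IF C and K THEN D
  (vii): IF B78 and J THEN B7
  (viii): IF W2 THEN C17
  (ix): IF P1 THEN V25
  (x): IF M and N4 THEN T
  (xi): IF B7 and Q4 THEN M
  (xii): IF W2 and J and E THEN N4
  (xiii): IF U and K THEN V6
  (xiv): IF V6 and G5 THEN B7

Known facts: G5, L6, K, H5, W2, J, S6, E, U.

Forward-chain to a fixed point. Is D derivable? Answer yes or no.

no

Round 1: (ii) [IF S6 and L6 THEN Q4]; (v) [IF G5 THEN R]; (viii) [IF W2 THEN C17]; (xii) [IF W2 and J and E THEN N4]; (xiii) [IF U and K THEN V6]. New: Q4, R, C17, N4, V6.
Round 2: (xiv) [IF V6 and G5 THEN B7]. New: B7.
Round 3: (xi) [IF B7 and Q4 THEN M]. New: M.
Round 4: (iv) [IF J and M THEN P1]; (x) [IF M and N4 THEN T]. New: P1, T.
Round 5: (ix) [IF P1 THEN V25]. New: V25.
Fixed point reached. D is concluded only by (vi); (vi) needs C (never derived).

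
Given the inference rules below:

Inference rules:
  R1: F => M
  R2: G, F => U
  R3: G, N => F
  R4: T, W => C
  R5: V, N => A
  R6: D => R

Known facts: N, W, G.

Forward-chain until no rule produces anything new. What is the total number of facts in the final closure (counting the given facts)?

Round 1 — R3, derive F.
Round 2 — R1, R2, derive M, U.
Closure: {F, G, M, N, U, W} — 6 facts.

6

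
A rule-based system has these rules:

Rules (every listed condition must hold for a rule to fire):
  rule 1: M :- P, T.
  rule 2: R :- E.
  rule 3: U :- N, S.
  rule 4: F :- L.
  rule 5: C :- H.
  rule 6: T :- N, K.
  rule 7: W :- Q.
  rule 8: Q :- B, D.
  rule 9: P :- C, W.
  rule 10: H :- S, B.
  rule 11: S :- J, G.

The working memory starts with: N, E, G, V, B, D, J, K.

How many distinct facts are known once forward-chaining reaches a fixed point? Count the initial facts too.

Round 1 — rule 2, rule 6, rule 8, rule 11, derive R, T, Q, S.
Round 2 — rule 3, rule 7, rule 10, derive U, W, H.
Round 3 — rule 5, derive C.
Round 4 — rule 9, derive P.
Round 5 — rule 1, derive M.
Closure: {B, C, D, E, G, H, J, K, M, N, P, Q, R, S, T, U, V, W} — 18 facts.

18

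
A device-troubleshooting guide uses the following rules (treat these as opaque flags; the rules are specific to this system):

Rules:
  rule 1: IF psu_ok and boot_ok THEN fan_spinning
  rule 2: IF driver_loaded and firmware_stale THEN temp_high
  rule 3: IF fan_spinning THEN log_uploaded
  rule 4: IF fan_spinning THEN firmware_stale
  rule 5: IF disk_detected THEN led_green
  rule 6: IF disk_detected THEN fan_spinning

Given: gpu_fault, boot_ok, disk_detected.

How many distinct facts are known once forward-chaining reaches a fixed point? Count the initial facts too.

Round 1 — rule 5, rule 6, derive led_green, fan_spinning.
Round 2 — rule 3, rule 4, derive log_uploaded, firmware_stale.
Closure: {boot_ok, disk_detected, fan_spinning, firmware_stale, gpu_fault, led_green, log_uploaded} — 7 facts.

7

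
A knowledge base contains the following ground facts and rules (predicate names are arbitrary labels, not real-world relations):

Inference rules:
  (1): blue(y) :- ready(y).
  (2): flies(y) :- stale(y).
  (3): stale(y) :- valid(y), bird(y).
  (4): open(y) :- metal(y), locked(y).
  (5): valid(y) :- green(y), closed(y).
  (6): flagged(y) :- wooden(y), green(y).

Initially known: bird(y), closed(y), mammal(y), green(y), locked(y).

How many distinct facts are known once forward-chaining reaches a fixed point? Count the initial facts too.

Round 1 — (5), derive valid(y).
Round 2 — (3), derive stale(y).
Round 3 — (2), derive flies(y).
Closure: {bird(y), closed(y), flies(y), green(y), locked(y), mammal(y), stale(y), valid(y)} — 8 facts.

8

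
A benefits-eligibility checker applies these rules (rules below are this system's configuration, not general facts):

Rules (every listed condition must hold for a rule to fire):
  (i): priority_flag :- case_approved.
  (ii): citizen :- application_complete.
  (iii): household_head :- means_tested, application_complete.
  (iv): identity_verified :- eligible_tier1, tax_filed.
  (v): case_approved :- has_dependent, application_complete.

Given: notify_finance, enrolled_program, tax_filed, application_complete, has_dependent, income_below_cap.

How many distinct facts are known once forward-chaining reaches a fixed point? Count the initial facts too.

9

Round 1 — (ii), (v), derive citizen, case_approved.
Round 2 — (i), derive priority_flag.
Closure: {application_complete, case_approved, citizen, enrolled_program, has_dependent, income_below_cap, notify_finance, priority_flag, tax_filed} — 9 facts.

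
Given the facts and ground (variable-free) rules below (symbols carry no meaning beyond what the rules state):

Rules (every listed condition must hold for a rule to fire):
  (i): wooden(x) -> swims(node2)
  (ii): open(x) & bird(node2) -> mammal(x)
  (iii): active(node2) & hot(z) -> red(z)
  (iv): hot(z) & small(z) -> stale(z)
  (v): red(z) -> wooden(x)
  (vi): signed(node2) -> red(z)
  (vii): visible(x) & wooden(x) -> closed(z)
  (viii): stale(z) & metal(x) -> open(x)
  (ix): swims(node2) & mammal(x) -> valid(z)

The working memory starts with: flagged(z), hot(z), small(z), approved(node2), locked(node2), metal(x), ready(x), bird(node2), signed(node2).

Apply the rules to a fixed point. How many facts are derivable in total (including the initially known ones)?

[1] (iv) [hot(z) & small(z) -> stale(z)]; (vi) [signed(node2) -> red(z)]. ⇒ new: stale(z), red(z).
[2] (v) [red(z) -> wooden(x)]; (viii) [stale(z) & metal(x) -> open(x)]. ⇒ new: wooden(x), open(x).
[3] (i) [wooden(x) -> swims(node2)]; (ii) [open(x) & bird(node2) -> mammal(x)]. ⇒ new: swims(node2), mammal(x).
[4] (ix) [swims(node2) & mammal(x) -> valid(z)]. ⇒ new: valid(z).
Closure: {approved(node2), bird(node2), flagged(z), hot(z), locked(node2), mammal(x), metal(x), open(x), ready(x), red(z), signed(node2), small(z), stale(z), swims(node2), valid(z), wooden(x)} — 16 facts.

16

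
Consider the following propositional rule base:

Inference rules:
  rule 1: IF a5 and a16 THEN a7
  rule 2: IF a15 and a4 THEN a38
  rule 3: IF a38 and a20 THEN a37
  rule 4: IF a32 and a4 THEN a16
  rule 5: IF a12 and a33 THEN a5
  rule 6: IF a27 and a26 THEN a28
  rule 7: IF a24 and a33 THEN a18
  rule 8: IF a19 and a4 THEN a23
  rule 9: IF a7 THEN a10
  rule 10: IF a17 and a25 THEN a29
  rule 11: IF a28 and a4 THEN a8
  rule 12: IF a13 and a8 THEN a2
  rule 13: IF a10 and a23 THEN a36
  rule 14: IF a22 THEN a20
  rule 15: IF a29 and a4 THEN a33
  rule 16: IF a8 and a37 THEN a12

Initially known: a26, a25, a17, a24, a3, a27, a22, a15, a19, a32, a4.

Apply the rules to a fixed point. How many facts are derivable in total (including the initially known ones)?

26

Round 1: rule 2 [IF a15 and a4 THEN a38]; rule 4 [IF a32 and a4 THEN a16]; rule 6 [IF a27 and a26 THEN a28]; rule 8 [IF a19 and a4 THEN a23]; rule 10 [IF a17 and a25 THEN a29]; rule 14 [IF a22 THEN a20]. New: a38, a16, a28, a23, a29, a20.
Round 2: rule 3 [IF a38 and a20 THEN a37]; rule 11 [IF a28 and a4 THEN a8]; rule 15 [IF a29 and a4 THEN a33]. New: a37, a8, a33.
Round 3: rule 7 [IF a24 and a33 THEN a18]; rule 16 [IF a8 and a37 THEN a12]. New: a18, a12.
Round 4: rule 5 [IF a12 and a33 THEN a5]. New: a5.
Round 5: rule 1 [IF a5 and a16 THEN a7]. New: a7.
Round 6: rule 9 [IF a7 THEN a10]. New: a10.
Round 7: rule 13 [IF a10 and a23 THEN a36]. New: a36.
Closure: {a10, a12, a15, a16, a17, a18, a19, a20, a22, a23, a24, a25, a26, a27, a28, a29, a3, a32, a33, a36, a37, a38, a4, a5, a7, a8} — 26 facts.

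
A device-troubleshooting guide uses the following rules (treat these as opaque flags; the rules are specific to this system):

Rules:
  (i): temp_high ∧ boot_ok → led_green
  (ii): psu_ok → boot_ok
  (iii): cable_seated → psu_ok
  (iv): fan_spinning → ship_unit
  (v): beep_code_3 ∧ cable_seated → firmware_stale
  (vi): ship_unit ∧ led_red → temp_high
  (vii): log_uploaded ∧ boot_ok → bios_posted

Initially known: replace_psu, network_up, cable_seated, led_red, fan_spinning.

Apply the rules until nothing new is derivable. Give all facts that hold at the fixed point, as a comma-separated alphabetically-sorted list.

Round 1: (iii) [cable_seated → psu_ok]; (iv) [fan_spinning → ship_unit]. Adds psu_ok, ship_unit.
Round 2: (ii) [psu_ok → boot_ok]; (vi) [ship_unit ∧ led_red → temp_high]. Adds boot_ok, temp_high.
Round 3: (i) [temp_high ∧ boot_ok → led_green]. Adds led_green.

boot_ok, cable_seated, fan_spinning, led_green, led_red, network_up, psu_ok, replace_psu, ship_unit, temp_high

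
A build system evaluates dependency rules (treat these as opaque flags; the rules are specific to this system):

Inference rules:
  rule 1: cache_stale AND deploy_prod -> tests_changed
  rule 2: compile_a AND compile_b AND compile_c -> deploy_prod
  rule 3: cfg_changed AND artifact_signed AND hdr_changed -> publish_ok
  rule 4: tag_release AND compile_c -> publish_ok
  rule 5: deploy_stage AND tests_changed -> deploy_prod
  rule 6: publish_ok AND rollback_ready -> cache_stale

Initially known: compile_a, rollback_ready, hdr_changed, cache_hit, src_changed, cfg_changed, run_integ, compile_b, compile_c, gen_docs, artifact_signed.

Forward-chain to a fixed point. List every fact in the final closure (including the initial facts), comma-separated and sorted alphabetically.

artifact_signed, cache_hit, cache_stale, cfg_changed, compile_a, compile_b, compile_c, deploy_prod, gen_docs, hdr_changed, publish_ok, rollback_ready, run_integ, src_changed, tests_changed

[1] rule 2 [compile_a AND compile_b AND compile_c -> deploy_prod]; rule 3 [cfg_changed AND artifact_signed AND hdr_changed -> publish_ok]. ⇒ new: deploy_prod, publish_ok.
[2] rule 6 [publish_ok AND rollback_ready -> cache_stale]. ⇒ new: cache_stale.
[3] rule 1 [cache_stale AND deploy_prod -> tests_changed]. ⇒ new: tests_changed.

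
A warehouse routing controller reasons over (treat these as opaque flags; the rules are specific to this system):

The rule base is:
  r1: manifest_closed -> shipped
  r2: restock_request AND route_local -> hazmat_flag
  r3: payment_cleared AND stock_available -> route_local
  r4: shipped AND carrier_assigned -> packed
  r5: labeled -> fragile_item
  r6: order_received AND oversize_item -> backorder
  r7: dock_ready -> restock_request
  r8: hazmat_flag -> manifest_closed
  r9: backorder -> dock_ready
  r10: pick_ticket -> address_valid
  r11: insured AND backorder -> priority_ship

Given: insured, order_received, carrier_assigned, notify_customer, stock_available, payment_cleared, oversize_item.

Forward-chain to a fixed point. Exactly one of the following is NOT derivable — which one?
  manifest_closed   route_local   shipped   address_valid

Round 1 fires r3, r6, giving route_local, backorder.
Round 2 fires r9, r11, giving dock_ready, priority_ship.
Round 3 fires r7, giving restock_request.
Round 4 fires r2, giving hazmat_flag.
Round 5 fires r8, giving manifest_closed.
Round 6 fires r1, giving shipped.
Round 7 fires r4, giving packed.
Derived: shipped (round 6), manifest_closed (round 5), route_local (round 1). address_valid never appears in any round.

address_valid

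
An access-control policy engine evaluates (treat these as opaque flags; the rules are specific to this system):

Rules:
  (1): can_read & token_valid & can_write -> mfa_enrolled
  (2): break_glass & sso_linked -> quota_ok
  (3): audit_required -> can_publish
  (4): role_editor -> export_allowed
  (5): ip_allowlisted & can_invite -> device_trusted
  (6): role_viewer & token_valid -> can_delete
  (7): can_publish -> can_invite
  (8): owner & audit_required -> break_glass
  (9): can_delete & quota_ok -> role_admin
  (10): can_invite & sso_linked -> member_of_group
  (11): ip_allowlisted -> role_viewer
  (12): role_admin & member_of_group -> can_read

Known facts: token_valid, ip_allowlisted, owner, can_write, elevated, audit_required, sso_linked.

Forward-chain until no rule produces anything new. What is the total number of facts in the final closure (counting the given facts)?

18

Round 1: (3) [audit_required -> can_publish]; (8) [owner & audit_required -> break_glass]; (11) [ip_allowlisted -> role_viewer]. Adds can_publish, break_glass, role_viewer.
Round 2: (2) [break_glass & sso_linked -> quota_ok]; (6) [role_viewer & token_valid -> can_delete]; (7) [can_publish -> can_invite]. Adds quota_ok, can_delete, can_invite.
Round 3: (5) [ip_allowlisted & can_invite -> device_trusted]; (9) [can_delete & quota_ok -> role_admin]; (10) [can_invite & sso_linked -> member_of_group]. Adds device_trusted, role_admin, member_of_group.
Round 4: (12) [role_admin & member_of_group -> can_read]. Adds can_read.
Round 5: (1) [can_read & token_valid & can_write -> mfa_enrolled]. Adds mfa_enrolled.
Closure: {audit_required, break_glass, can_delete, can_invite, can_publish, can_read, can_write, device_trusted, elevated, ip_allowlisted, member_of_group, mfa_enrolled, owner, quota_ok, role_admin, role_viewer, sso_linked, token_valid} — 18 facts.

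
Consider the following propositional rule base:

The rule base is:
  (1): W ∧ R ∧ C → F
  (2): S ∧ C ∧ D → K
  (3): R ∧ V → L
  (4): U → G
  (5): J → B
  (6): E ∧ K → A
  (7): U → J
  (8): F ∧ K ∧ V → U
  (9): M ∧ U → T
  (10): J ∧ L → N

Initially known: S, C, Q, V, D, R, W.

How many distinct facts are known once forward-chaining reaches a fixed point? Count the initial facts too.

15

Round 1 fires (1), (2), (3), giving F, K, L.
Round 2 fires (8), giving U.
Round 3 fires (4), (7), giving G, J.
Round 4 fires (5), (10), giving B, N.
Closure: {B, C, D, F, G, J, K, L, N, Q, R, S, U, V, W} — 15 facts.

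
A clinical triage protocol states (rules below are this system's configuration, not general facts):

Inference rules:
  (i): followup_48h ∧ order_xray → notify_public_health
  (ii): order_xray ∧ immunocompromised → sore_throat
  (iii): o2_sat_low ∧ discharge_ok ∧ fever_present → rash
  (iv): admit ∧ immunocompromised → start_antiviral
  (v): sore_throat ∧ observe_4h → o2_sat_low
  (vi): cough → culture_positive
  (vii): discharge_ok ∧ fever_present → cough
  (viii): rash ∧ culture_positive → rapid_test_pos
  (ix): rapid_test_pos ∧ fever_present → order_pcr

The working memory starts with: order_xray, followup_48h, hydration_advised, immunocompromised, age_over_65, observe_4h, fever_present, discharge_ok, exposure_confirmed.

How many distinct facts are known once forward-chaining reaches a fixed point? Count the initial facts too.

17

Round 1 — (i), (ii), (vii), derive notify_public_health, sore_throat, cough.
Round 2 — (v), (vi), derive o2_sat_low, culture_positive.
Round 3 — (iii), derive rash.
Round 4 — (viii), derive rapid_test_pos.
Round 5 — (ix), derive order_pcr.
Closure: {age_over_65, cough, culture_positive, discharge_ok, exposure_confirmed, fever_present, followup_48h, hydration_advised, immunocompromised, notify_public_health, o2_sat_low, observe_4h, order_pcr, order_xray, rapid_test_pos, rash, sore_throat} — 17 facts.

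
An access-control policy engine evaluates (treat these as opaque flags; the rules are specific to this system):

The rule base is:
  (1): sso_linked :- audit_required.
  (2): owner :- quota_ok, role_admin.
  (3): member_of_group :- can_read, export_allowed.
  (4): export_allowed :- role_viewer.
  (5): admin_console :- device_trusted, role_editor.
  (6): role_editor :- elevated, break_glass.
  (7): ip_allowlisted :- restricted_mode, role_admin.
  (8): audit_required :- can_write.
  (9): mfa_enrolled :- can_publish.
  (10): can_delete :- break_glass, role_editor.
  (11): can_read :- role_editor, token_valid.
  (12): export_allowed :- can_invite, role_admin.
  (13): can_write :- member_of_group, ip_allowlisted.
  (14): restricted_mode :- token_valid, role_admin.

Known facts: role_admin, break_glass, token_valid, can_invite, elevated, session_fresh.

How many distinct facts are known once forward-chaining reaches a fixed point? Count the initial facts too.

[1] (6) [role_editor :- elevated, break_glass.]; (12) [export_allowed :- can_invite, role_admin.]; (14) [restricted_mode :- token_valid, role_admin.]. ⇒ new: role_editor, export_allowed, restricted_mode.
[2] (7) [ip_allowlisted :- restricted_mode, role_admin.]; (10) [can_delete :- break_glass, role_editor.]; (11) [can_read :- role_editor, token_valid.]. ⇒ new: ip_allowlisted, can_delete, can_read.
[3] (3) [member_of_group :- can_read, export_allowed.]. ⇒ new: member_of_group.
[4] (13) [can_write :- member_of_group, ip_allowlisted.]. ⇒ new: can_write.
[5] (8) [audit_required :- can_write.]. ⇒ new: audit_required.
[6] (1) [sso_linked :- audit_required.]. ⇒ new: sso_linked.
Closure: {audit_required, break_glass, can_delete, can_invite, can_read, can_write, elevated, export_allowed, ip_allowlisted, member_of_group, restricted_mode, role_admin, role_editor, session_fresh, sso_linked, token_valid} — 16 facts.

16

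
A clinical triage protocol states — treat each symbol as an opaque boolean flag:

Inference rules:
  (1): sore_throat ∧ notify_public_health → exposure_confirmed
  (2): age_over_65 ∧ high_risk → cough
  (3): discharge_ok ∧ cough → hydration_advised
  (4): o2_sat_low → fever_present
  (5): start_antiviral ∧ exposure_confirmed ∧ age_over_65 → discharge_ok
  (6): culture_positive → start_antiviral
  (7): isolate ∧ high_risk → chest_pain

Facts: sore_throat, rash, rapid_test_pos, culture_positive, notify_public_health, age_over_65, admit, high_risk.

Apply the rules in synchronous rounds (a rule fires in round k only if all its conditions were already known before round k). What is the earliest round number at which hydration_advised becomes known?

Round 1: (1) [sore_throat ∧ notify_public_health → exposure_confirmed]; (2) [age_over_65 ∧ high_risk → cough]; (6) [culture_positive → start_antiviral]. Adds exposure_confirmed, cough, start_antiviral.
Round 2: (5) [start_antiviral ∧ exposure_confirmed ∧ age_over_65 → discharge_ok]. Adds discharge_ok.
Round 3: (3) [discharge_ok ∧ cough → hydration_advised]. Adds hydration_advised.
hydration_advised first appears in round 3.

3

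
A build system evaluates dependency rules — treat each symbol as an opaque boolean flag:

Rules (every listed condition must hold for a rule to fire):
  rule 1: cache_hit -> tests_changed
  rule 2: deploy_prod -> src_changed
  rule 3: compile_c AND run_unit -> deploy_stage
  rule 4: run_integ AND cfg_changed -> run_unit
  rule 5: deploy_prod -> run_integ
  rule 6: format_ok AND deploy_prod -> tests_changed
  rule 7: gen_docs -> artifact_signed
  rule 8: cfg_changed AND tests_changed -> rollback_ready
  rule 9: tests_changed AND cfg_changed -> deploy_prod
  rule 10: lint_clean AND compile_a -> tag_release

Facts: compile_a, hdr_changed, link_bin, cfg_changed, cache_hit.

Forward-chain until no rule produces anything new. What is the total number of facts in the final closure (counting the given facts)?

11

[1] rule 1 [cache_hit -> tests_changed]. ⇒ new: tests_changed.
[2] rule 8 [cfg_changed AND tests_changed -> rollback_ready]; rule 9 [tests_changed AND cfg_changed -> deploy_prod]. ⇒ new: rollback_ready, deploy_prod.
[3] rule 2 [deploy_prod -> src_changed]; rule 5 [deploy_prod -> run_integ]. ⇒ new: src_changed, run_integ.
[4] rule 4 [run_integ AND cfg_changed -> run_unit]. ⇒ new: run_unit.
Closure: {cache_hit, cfg_changed, compile_a, deploy_prod, hdr_changed, link_bin, rollback_ready, run_integ, run_unit, src_changed, tests_changed} — 11 facts.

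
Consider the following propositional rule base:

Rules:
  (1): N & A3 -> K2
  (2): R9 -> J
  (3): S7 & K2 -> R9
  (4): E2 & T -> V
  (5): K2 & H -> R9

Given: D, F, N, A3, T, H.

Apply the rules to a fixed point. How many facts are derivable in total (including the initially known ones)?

Round 1: (1) [N & A3 -> K2]. Adds K2.
Round 2: (5) [K2 & H -> R9]. Adds R9.
Round 3: (2) [R9 -> J]. Adds J.
Closure: {A3, D, F, H, J, K2, N, R9, T} — 9 facts.

9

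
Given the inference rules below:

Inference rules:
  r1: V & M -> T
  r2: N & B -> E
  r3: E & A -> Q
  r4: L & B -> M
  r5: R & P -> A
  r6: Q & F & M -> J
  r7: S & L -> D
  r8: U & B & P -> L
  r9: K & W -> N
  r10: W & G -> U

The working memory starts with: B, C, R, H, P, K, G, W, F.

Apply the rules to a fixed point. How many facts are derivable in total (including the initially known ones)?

17

Round 1 fires r5, r9, r10, giving A, N, U.
Round 2 fires r2, r8, giving E, L.
Round 3 fires r3, r4, giving Q, M.
Round 4 fires r6, giving J.
Closure: {A, B, C, E, F, G, H, J, K, L, M, N, P, Q, R, U, W} — 17 facts.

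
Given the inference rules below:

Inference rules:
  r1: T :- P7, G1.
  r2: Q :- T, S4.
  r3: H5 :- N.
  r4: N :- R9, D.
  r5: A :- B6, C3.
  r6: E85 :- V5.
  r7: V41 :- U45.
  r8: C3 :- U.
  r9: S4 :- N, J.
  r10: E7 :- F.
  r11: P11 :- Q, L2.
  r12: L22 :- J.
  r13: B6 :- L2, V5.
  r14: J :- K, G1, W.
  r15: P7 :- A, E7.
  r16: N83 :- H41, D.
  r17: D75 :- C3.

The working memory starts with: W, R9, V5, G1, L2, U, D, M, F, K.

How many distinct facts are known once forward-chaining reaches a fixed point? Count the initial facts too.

Round 1 — r4, r6, r8, r10, r13, r14, derive N, E85, C3, E7, B6, J.
Round 2 — r3, r5, r9, r12, r17, derive H5, A, S4, L22, D75.
Round 3 — r15, derive P7.
Round 4 — r1, derive T.
Round 5 — r2, derive Q.
Round 6 — r11, derive P11.
Closure: {A, B6, C3, D, D75, E7, E85, F, G1, H5, J, K, L2, L22, M, N, P11, P7, Q, R9, S4, T, U, V5, W} — 25 facts.

25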